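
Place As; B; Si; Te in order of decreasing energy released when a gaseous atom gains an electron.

Adding an electron releases more energy for atoms nearer the top right (short of the noble gases).
A diagonal step moves right (one effect) and down (the opposite effect) at once.
As > B: period and group pull opposite ways; the across-period shift dominates (78 vs 27 kJ/mol).
Si > As: period and group pull opposite ways; the down-group shift dominates (134 vs 78 kJ/mol).
Te > Si: period and group pull opposite ways; the across-period shift dominates (190 vs 134 kJ/mol).
Approximate values (kJ/mol): B 27, Si 134, As 78, Te 190.
So from highest to lowest: Te > Si > As > B.

Te > Si > As > B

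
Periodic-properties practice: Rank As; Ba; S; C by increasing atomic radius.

C, S, As, Ba

C is in period 2, group 14; S is in period 3, group 16; As is in period 4, group 15; Ba is in period 6, group 2.
Moving right in a period, electrons are added to the same shell under a stronger nuclear pull, so atoms get smaller; moving down, a new shell is opened and atoms get larger.
These span different periods and groups, so the two trends combine.
S > C: the two effects oppose for this pair; the down-group effect wins (103 vs 75 pm).
As > S: relative to S, both the across-period and down-group shifts push As's atomic radius up.
Ba > As: both effects reinforce here, so Ba is clearly the larger of the two.
Approximate values (pm): C 75, S 103, As 121, Ba 196.
So from smallest to largest: C < S < As < Ba.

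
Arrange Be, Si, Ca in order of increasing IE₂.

Ca < Si < Be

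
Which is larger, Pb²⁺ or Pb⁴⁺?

Both ions have Z = 82 protons, but Pb⁴⁺ has lost more electrons, so its remaining electrons feel a larger effective nuclear charge per electron and are pulled in more tightly.
Higher positive charge → smaller ion, so Pb²⁺ > Pb⁴⁺.

Pb²⁺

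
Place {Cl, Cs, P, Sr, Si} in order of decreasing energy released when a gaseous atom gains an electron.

Si is in period 3, group 14; P is in period 3, group 15; Cl is in period 3, group 17; Sr is in period 5, group 2; Cs is in period 6, group 1.
Atoms with high Z_eff and room in the valence shell (especially the halogens) have the most exothermic electron affinities.
Neither a single period nor a single group — weigh both effects.
Cs > Sr: this pair runs against the simple trend — see the exception note.
P > Cs: both effects reinforce here, so P is clearly the higher of the two.
Si > P: this pair runs against the simple trend — see the exception note.
Cl > Si: Cl lies to the right of Si in period 3, so the across-period effect alone puts Cl higher.
Note the exception: Cs has a higher electron affinity than Sr, contrary to the simple trend — adding an electron to Sr (ns²) has to open a new, higher-energy np subshell, which is unfavourable.
Note the exception: Si has a higher electron affinity than P, contrary to the simple trend — adding an electron to P's half-filled 3p³ is unfavourable, so Si (3p²) has the more exothermic EA.
Tabulated electron affinity (kJ/mol): Si 134, P 72, Cl 349, Sr 5, Cs 46.
So from highest to lowest: Cl > Si > P > Cs > Sr.

Cl > Si > P > Cs > Sr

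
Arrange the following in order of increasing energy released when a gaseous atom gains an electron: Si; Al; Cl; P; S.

Al, P, Si, S, Cl

Al is in period 3, group 13; Si is in period 3, group 14; P is in period 3, group 15; S is in period 3, group 16; Cl is in period 3, group 17.
Adding an electron releases more energy for atoms nearer the top right (short of the noble gases).
All lie in period 3; the across-period trend (electron affinity increases left to right) applies, with the exception below.
Note the exception: Si has a higher electron affinity than P, contrary to the simple trend — adding an electron to P's half-filled 3p³ is unfavourable, so Si (3p²) has the more exothermic EA.
Tabulated electron affinity (kJ/mol): Al 42, Si 134, P 72, S 200, Cl 349.
So from lowest to highest: Al < P < Si < S < Cl.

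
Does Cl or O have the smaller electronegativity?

Cl

EN rises left→right (higher Z_eff, smaller atoms) and falls top→bottom (larger, more shielded atoms).
A diagonal step moves right (one effect) and down (the opposite effect) at once.
O > Cl: period and group pull opposite ways; the down-group shift dominates (3.44 vs 3.16).
Approximate values (Pauling): O 3.44, Cl 3.16.
So Cl has the smaller electronegativity (Cl < O).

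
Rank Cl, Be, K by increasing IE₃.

Consider each +2 ion: Cl²⁺ still has 5 valence electrons; Be²⁺ is the bare [He] core; K²⁺ is already 1 electron into the core.
Core electrons are held far more tightly than valence electrons, so K and Be top the IE_3 order.
Approximate IE_3 values (kJ/mol): Cl 3822, Be 14849, K 4420.
Hence IE_3: Cl < K < Be.

Cl < K < Be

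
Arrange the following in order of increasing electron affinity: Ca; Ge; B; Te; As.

Ca < B < As < Ge < Te

B is in period 2, group 13; Ca is in period 4, group 2; Ge is in period 4, group 14; As is in period 4, group 15; Te is in period 5, group 16.
Electron affinity generally becomes more exothermic across a period toward the halogens and less exothermic down a group.
Here both period and group differ, so the two effects have to be weighed against each other.
B > Ca: relative to Ca, both the across-period and down-group shifts push B's electron affinity up.
As > B: period and group pull opposite ways; the across-period shift dominates (78 vs 27 kJ/mol).
Ge > As: this pair runs against the simple trend — see the exception note.
Te > Ge: the two effects oppose for this pair; the across-period effect wins (190 vs 119 kJ/mol).
Note the exception: Ge has a higher electron affinity than As, contrary to the simple trend — adding an electron to As's half-filled 4p³ is unfavourable, so Ge (4p²) has the more exothermic EA.
For reference (kJ/mol): B 27, Ca 2, Ge 119, As 78, Te 190.
So from lowest to highest: Ca < B < As < Ge < Te.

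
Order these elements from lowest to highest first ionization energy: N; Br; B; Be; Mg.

Mg, B, Be, Br, N

Be is in period 2, group 2; B is in period 2, group 13; N is in period 2, group 15; Mg is in period 3, group 2; Br is in period 4, group 17.
First ionization energy rises across a period (greater Z_eff holds electrons more tightly) and falls down a group (valence electrons are farther from the nucleus).
Neither a single period nor a single group — weigh both effects.
B > Mg: both effects reinforce here, so B is clearly the higher of the two.
Be > B: this pair runs against the simple trend — see the exception note.
Br > Be: the two effects oppose for this pair; the across-period effect wins (1140 vs 900 kJ/mol).
N > Br: period and group pull opposite ways; the down-group shift dominates (1402 vs 1140 kJ/mol).
Note the exception: Be has a higher first ionization energy than B, contrary to the simple trend — removing B's lone 2p electron is easier than breaking Be's filled 2s².
Tabulated first ionization energy (kJ/mol): Be 900, B 801, N 1402, Mg 738, Br 1140.
So from lowest to highest: Mg < B < Be < Br < N.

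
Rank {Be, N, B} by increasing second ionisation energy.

Be, B, N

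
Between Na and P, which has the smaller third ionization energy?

Consider each +2 ion: Na²⁺ is already 1 electron into the core; P²⁺ still has 3 valence electrons.
Breaking into a closed-shell core is much more expensive than removing a leftover valence electron — Na has the largest IE_3 here.
Tabulated IE_3 (kJ/mol): Na 6910, P 2914.
Overall IE_3 order: P < Na.

P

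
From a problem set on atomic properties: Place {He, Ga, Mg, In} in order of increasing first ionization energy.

In < Ga < Mg < He

He is in period 1, group 18; Mg is in period 3, group 2; Ga is in period 4, group 13; In is in period 5, group 13.
IE₁ increases left→right with effective nuclear charge and decreases top→bottom as the valence shell moves farther out.
Here both period and group differ, so the two effects have to be weighed against each other.
Ga > In: Ga sits above In in group 13, so the down-group effect alone puts Ga higher.
Mg > Ga: period and group pull opposite ways; the down-group shift dominates (738 vs 579 kJ/mol).
He > Mg: relative to Mg, both the across-period and down-group shifts push He's first ionization energy up.
Tabulated first ionization energy (kJ/mol): He 2372, Mg 738, Ga 579, In 558.
So from lowest to highest: In < Ga < Mg < He.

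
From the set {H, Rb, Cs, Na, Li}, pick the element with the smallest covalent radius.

H

Radius decreases left→right (rising Z_eff, same n) and increases top→bottom (higher n).
All are in group 1, so atomic radius increases down the group.
The smallest covalent radius among these belongs to H.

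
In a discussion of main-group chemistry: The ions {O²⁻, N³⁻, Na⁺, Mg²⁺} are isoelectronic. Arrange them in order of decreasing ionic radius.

N³⁻, O²⁻, Na⁺, Mg²⁺

All of these have 10 electrons, so size is governed by nuclear charge alone: the more protons, the stronger the pull on the same electron cloud, and the smaller the ion.
Nuclear charges: Mg²⁺ (Z=12), Na⁺ (Z=11), O²⁻ (Z=8), N³⁻ (Z=7).
Largest to smallest: N³⁻ > O²⁻ > Na⁺ > Mg²⁺.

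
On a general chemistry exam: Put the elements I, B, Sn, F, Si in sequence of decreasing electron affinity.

F > I > Si > Sn > B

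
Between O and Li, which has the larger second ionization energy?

Consider each +1 ion: O⁺ still has 5 valence electrons; Li⁺ is the bare [He] core.
Breaking into a closed-shell core is much more expensive than removing a leftover valence electron — Li has the largest IE_2 here.
The numbers (kJ/mol): O 3388, Li 7298.
Hence IE_2: O < Li.

Li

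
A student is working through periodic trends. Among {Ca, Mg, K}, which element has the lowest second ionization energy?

Ca

Consider each +1 ion: Ca⁺ still has 1 valence electron; Mg⁺ still has 1 valence electron; K⁺ is the bare [Ar] core.
Breaking into a closed-shell core is much more expensive than removing a leftover valence electron — K has the largest IE_2 here.
Valence configurations: Ca⁺ [Ar]4s¹, Mg⁺ [Ne]3s¹.
The numbers (kJ/mol): Ca 1145, Mg 1451, K 3052.
Putting it together, IE_2: Ca < Mg < K.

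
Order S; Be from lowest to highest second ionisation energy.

Be < S

Consider each +1 ion: S⁺ still has 5 valence electrons; Be⁺ still has 1 valence electron.
All are still removing valence electrons, so compare the +1 ions as you would atoms: IE_2 generally rises across a period (higher Z_eff) and falls down a group (larger shell), subject to the usual subshell exceptions.
Valence configurations: S⁺ [Ne]3s²3p³, Be⁺ [He]2s¹.
Tabulated IE_2 (kJ/mol): S 2252, Be 1757.
Hence IE_2: Be < S.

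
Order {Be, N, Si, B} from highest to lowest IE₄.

B > Be > N > Si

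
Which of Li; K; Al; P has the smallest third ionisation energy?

IE_3 is the cost of taking one more electron from the +2 cation: Li²⁺ is already 1 electron into the core; K²⁺ is already 1 electron into the core; Al²⁺ still has 1 valence electron; P²⁺ still has 3 valence electrons.
Pulling an electron out of a noble-gas core costs far more than removing a remaining valence electron, so K and Li sit at the high end of IE_3.
Valence configurations: Al²⁺ [Ne]3s¹, P²⁺ [Ne]3s²3p¹.
Tabulated IE_3 (kJ/mol): Li 11815, K 4420, Al 2745, P 2914.
Putting it together, IE_3: Al < P < K < Li.

Al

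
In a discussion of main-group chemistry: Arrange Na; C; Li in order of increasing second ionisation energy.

C < Na < Li

IE_2 is the cost of taking one more electron from the +1 cation: Na⁺ is the bare [Ne] core; C⁺ still has 3 valence electrons; Li⁺ is the bare [He] core.
Pulling an electron out of a noble-gas core costs far more than removing a remaining valence electron, so Na and Li sit at the high end of IE_2.
Approximate IE_2 values (kJ/mol): Na 4562, C 2353, Li 7298.
Putting it together, IE_2: C < Na < Li.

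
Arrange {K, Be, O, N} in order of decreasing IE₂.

O > K > N > Be

After 1 electron has been removed, what remains? K⁺ is the bare [Ar] core; Be⁺ still has 1 valence electron; O⁺ still has 5 valence electrons; N⁺ still has 4 valence electrons.
Usually core removal costs more than valence removal, but here the competition is close: a tightly held n=2 valence electron can cost more to remove than an n=3 core electron, so the actual values have to decide it.
Valence configurations: Be⁺ [He]2s¹, O⁺ [He]2s²2p³, N⁺ [He]2s²2p².
Tabulated IE_2 (kJ/mol): K 3052, Be 1757, O 3388, N 2856.
Hence IE_2: Be < N < K < O.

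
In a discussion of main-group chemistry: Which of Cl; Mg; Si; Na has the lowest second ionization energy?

Mg

IE_2 is the cost of taking one more electron from the +1 cation: Cl⁺ still has 6 valence electrons; Mg⁺ still has 1 valence electron; Si⁺ still has 3 valence electrons; Na⁺ is the bare [Ne] core.
Breaking into a closed-shell core is much more expensive than removing a leftover valence electron — Na has the largest IE_2 here.
Valence configurations: Cl⁺ [Ne]3s²3p⁴, Mg⁺ [Ne]3s¹, Si⁺ [Ne]3s²3p¹.
Approximate IE_2 values (kJ/mol): Cl 2298, Mg 1451, Si 1577, Na 4562.
So the second ionization energies run Mg < Si < Cl < Na.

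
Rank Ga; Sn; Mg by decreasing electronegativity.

Sn > Ga > Mg

Mg is in period 3, group 2; Ga is in period 4, group 13; Sn is in period 5, group 14.
Smaller atoms with higher effective nuclear charge are more electronegative.
A diagonal step moves right (one effect) and down (the opposite effect) at once.
Ga > Mg: period and group pull opposite ways; the across-period shift dominates (1.81 vs 1.31).
Sn > Ga: period and group pull opposite ways; the across-period shift dominates (1.96 vs 1.81).
For reference (Pauling): Mg 1.31, Ga 1.81, Sn 1.96.
So from highest to lowest: Sn > Ga > Mg.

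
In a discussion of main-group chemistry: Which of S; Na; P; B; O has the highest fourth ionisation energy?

IE_4 is the cost of taking one more electron from the +3 cation: S³⁺ still has 3 valence electrons; Na³⁺ is already 2 electrons into the core; P³⁺ still has 2 valence electrons; B³⁺ is the bare [He] core; O³⁺ still has 3 valence electrons.
Breaking into a closed-shell core is much more expensive than removing a leftover valence electron — Na and B have the largest IE_4 here.
Valence configurations: S³⁺ [Ne]3s²3p¹, P³⁺ [Ne]3s², O³⁺ [He]2s²2p¹.
S³⁺ loses a lone 3p electron whereas P³⁺ must break into a filled 3s² pair, so IE_4(P) > IE_4(S) even though S has the higher nuclear charge.
Tabulated IE_4 (kJ/mol): S 4556, Na 9543, P 4964, B 25026, O 7469.
So the fourth ionization energies run S < P < O < Na < B.

B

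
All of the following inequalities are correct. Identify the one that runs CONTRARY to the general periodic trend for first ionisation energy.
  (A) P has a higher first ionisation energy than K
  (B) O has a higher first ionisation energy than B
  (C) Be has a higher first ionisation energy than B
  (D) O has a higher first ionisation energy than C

(C)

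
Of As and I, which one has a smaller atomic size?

As

As is in period 4, group 15; I is in period 5, group 17.
Radius decreases left→right (rising Z_eff, same n) and increases top→bottom (higher n).
These span different periods and groups, so the two trends combine.
I > As: period and group pull opposite ways; the down-group shift dominates (133 vs 121 pm).
For reference (pm): As 121, I 133.
So As has the smaller atomic size (As < I).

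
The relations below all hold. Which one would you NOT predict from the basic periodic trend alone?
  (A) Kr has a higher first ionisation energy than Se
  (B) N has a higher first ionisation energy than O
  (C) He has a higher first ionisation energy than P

(B)

The general trend: first ionisation energy increases across a period and decreases down a group.
(A) Kr (period 4, group 18) vs Se (period 4, group 16): the stated order agrees with the simple trend.
(B) N (period 2, group 15) vs O (period 2, group 16): the stated order contradicts the simple trend.
(C) He (period 1, group 18) vs P (period 3, group 15): the stated order agrees with the simple trend.
The exception is (B): pairing an electron in O's 2p⁴ costs repulsion energy, so O ionizes more easily than half-filled N (2p³).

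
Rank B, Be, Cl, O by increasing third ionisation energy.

After 2 electrons have been removed, what remains? B²⁺ still has 1 valence electron; Be²⁺ is the bare [He] core; Cl²⁺ still has 5 valence electrons; O²⁺ still has 4 valence electrons.
Core electrons are held far more tightly than valence electrons, so Be tops the IE_3 order.
Valence configurations: B²⁺ [He]2s¹, Cl²⁺ [Ne]3s²3p³, O²⁺ [He]2s²2p².
Tabulated IE_3 (kJ/mol): B 3660, Be 14849, Cl 3822, O 5300.
Hence IE_3: B < Cl < O < Be.

B, Cl, O, Be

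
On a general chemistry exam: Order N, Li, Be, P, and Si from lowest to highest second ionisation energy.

Si < Be < P < N < Li

IE_2 is the cost of taking one more electron from the +1 cation: N⁺ still has 4 valence electrons; Li⁺ is the bare [He] core; Be⁺ still has 1 valence electron; P⁺ still has 4 valence electrons; Si⁺ still has 3 valence electrons.
Pulling an electron out of a noble-gas core costs far more than removing a remaining valence electron, so Li sits at the high end of IE_2.
Valence configurations: N⁺ [He]2s²2p², Be⁺ [He]2s¹, P⁺ [Ne]3s²3p², Si⁺ [Ne]3s²3p¹.
Tabulated IE_2 (kJ/mol): N 2856, Li 7298, Be 1757, P 1907, Si 1577.
Hence IE_2: Si < Be < P < N < Li.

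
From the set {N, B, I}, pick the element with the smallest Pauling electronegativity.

B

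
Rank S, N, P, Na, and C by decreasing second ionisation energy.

Na > N > C > S > P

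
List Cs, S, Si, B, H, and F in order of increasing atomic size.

H, F, B, S, Si, Cs

H is in period 1, group 1; B is in period 2, group 13; F is in period 2, group 17; Si is in period 3, group 14; S is in period 3, group 16; Cs is in period 6, group 1.
Across a period the added protons contract the valence shell; down a group each new principal shell makes the atom larger.
These span different periods and groups, so the two trends combine.
F > H: the two effects oppose for this pair; the down-group effect wins (64 vs 32 pm).
B > F: both are in period 2; the period trend gives B the larger value.
S > B: period and group pull opposite ways; the down-group shift dominates (103 vs 85 pm).
Si > S: both are in period 3; the period trend gives Si the larger value.
Cs > Si: both effects reinforce here, so Cs is clearly the larger of the two.
For reference (pm): H 32, B 85, F 64, Si 116, S 103, Cs 232.
So from smallest to largest: H < F < B < S < Si < Cs.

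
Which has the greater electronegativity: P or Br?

Smaller atoms with higher effective nuclear charge are more electronegative.
These span different periods and groups, so the two trends combine.
Br > P: the two effects oppose for this pair; the across-period effect wins (2.96 vs 2.19).
Approximate values (Pauling): P 2.19, Br 2.96.
So Br has the greater electronegativity (Br > P).

Br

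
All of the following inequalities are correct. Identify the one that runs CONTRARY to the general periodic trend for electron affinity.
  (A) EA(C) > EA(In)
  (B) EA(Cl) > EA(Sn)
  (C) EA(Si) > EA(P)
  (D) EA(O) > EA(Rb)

The general trend: electron affinity increases across a period and decreases down a group.
(A) C (period 2, group 14) vs In (period 5, group 13): the stated order agrees with the simple trend.
(B) Cl (period 3, group 17) vs Sn (period 5, group 14): the stated order agrees with the simple trend.
(C) Si (period 3, group 14) vs P (period 3, group 15): the stated order contradicts the simple trend.
(D) O (period 2, group 16) vs Rb (period 5, group 1): the stated order agrees with the simple trend.
The exception is (C): adding an electron to P's half-filled 3p³ is unfavourable, so Si (3p²) has the more exothermic EA.

(C)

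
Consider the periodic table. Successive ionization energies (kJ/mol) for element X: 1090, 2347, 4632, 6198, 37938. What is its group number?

Group 14

Look for the largest jump between consecutive ionization energies: IE5/IE4 ≈ 6.1, far larger than any earlier ratio.
That jump marks the point where a core electron is being removed. So the atom has 4 valence electrons.
A main-group element with 4 valence electrons is in group 14.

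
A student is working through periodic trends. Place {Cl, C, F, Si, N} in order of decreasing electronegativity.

F, Cl, N, C, Si

Atoms toward the upper right of the periodic table pull bonding electrons most strongly.
These span different periods and groups, so the two trends combine.
C > Si: they share group 14; the group trend gives C the larger value.
N > C: both are in period 2; the period trend gives N the larger value.
Cl > N: period and group pull opposite ways; the across-period shift dominates (3.16 vs 3.04).
F > Cl: F sits above Cl in group 17, so the down-group effect alone puts F higher.
For reference (Pauling): C 2.55, N 3.04, F 3.98, Si 1.90, Cl 3.16.
So from highest to lowest: F > Cl > N > C > Si.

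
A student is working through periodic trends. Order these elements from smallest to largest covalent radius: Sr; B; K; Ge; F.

B is in period 2, group 13; F is in period 2, group 17; K is in period 4, group 1; Ge is in period 4, group 14; Sr is in period 5, group 2.
Moving right in a period, electrons are added to the same shell under a stronger nuclear pull, so atoms get smaller; moving down, a new shell is opened and atoms get larger.
Here both period and group differ, so the two effects have to be weighed against each other.
B > F: both are in period 2; the period trend gives B the larger value.
Ge > B: the two effects oppose for this pair; the down-group effect wins (121 vs 85 pm).
Sr > Ge: both effects reinforce here, so Sr is clearly the larger of the two.
K > Sr: the two effects oppose for this pair; the across-period effect wins (196 vs 185 pm).
Tabulated atomic radius (pm): B 85, F 64, K 196, Ge 121, Sr 185.
So from smallest to largest: F < B < Ge < Sr < K.

F < B < Ge < Sr < K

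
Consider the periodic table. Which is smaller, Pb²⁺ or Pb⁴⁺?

Pb⁴⁺

Both ions have Z = 82 protons, but Pb⁴⁺ has lost more electrons, so its remaining electrons feel a larger effective nuclear charge per electron and are pulled in more tightly.
Higher positive charge → smaller ion, so Pb²⁺ > Pb⁴⁺.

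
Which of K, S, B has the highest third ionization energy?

Consider each +2 ion: K²⁺ is already 1 electron into the core; S²⁺ still has 4 valence electrons; B²⁺ still has 1 valence electron.
Pulling an electron out of a noble-gas core costs far more than removing a remaining valence electron, so K sits at the high end of IE_3.
Valence configurations: S²⁺ [Ne]3s²3p², B²⁺ [He]2s¹.
The numbers (kJ/mol): K 4420, S 3357, B 3660.
So the third ionization energies run S < B < K.

K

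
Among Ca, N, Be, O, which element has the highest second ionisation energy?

O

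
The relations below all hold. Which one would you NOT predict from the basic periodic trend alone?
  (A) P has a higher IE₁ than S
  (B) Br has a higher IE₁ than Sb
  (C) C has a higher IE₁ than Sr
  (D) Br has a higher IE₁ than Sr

(A)

The general trend: IE₁ increases across a period and decreases down a group.
(A) P (period 3, group 15) vs S (period 3, group 16): the stated order contradicts the simple trend.
(B) Br (period 4, group 17) vs Sb (period 5, group 15): the stated order agrees with the simple trend.
(C) C (period 2, group 14) vs Sr (period 5, group 2): the stated order agrees with the simple trend.
(D) Br (period 4, group 17) vs Sr (period 5, group 2): the stated order agrees with the simple trend.
The exception is (A): S (3p⁴) ionizes more easily than half-filled P (3p³) because the paired 3p electron in S is pushed out by e⁻–e⁻ repulsion.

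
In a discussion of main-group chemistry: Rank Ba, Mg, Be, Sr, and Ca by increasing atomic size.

Be < Mg < Ca < Sr < Ba

Be is in period 2, group 2; Mg is in period 3, group 2; Ca is in period 4, group 2; Sr is in period 5, group 2; Ba is in period 6, group 2.
Atomic radius shrinks across a period as nuclear charge pulls the same shell inward, and grows down a group as new shells are added.
All are in group 2, so atomic radius increases down the group.
So from smallest to largest: Be < Mg < Ca < Sr < Ba.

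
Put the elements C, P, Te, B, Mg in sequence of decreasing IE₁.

B is in period 2, group 13; C is in period 2, group 14; Mg is in period 3, group 2; P is in period 3, group 15; Te is in period 5, group 16.
Removing the outermost electron gets harder across a period and easier down a group.
Neither a single period nor a single group — weigh both effects.
B > Mg: relative to Mg, both the across-period and down-group shifts push B's first ionization energy up.
Te > B: the two effects oppose for this pair; the across-period effect wins (869 vs 801 kJ/mol).
P > Te: the two effects oppose for this pair; the down-group effect wins (1012 vs 869 kJ/mol).
C > P: the two effects oppose for this pair; the down-group effect wins (1086 vs 1012 kJ/mol).
For reference (kJ/mol): B 801, C 1086, Mg 738, P 1012, Te 869.
So from highest to lowest: C > P > Te > B > Mg.

C, P, Te, B, Mg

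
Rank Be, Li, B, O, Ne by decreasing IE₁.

Ne, O, Be, B, Li

Li is in period 2, group 1; Be is in period 2, group 2; B is in period 2, group 13; O is in period 2, group 16; Ne is in period 2, group 18.
IE₁ increases left→right with effective nuclear charge and decreases top→bottom as the valence shell moves farther out.
All lie in period 2; the across-period trend (first ionization energy increases left to right) applies, with the exception below.
Note the exception: Be has a higher first ionization energy than B, contrary to the simple trend — removing B's lone 2p electron is easier than breaking Be's filled 2s².
Approximate values (kJ/mol): Li 520, Be 900, B 801, O 1314, Ne 2081.
So from highest to lowest: Ne > O > Be > B > Li.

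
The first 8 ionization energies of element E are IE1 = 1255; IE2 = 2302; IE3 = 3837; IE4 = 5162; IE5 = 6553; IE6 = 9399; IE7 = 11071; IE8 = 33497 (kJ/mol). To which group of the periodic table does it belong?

Look for the largest jump between consecutive ionization energies: IE8/IE7 ≈ 3.0, far larger than any earlier ratio.
That jump marks the point where a core electron is being removed. So the atom has 7 valence electrons.
A main-group element with 7 valence electrons is in group 17.

Group 17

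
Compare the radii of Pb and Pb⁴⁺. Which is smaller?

Forming Pb⁴⁺ removes 4 electrons from Pb. Fewer electrons for the same nuclear charge means less shielding and a higher Z_eff on the remaining electrons.
A cation is smaller than its parent atom: Pb⁴⁺ < Pb.

Pb⁴⁺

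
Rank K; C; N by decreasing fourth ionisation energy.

After 3 electrons have been removed, what remains? K³⁺ is already 2 electrons into the core; C³⁺ still has 1 valence electron; N³⁺ still has 2 valence electrons.
Usually core removal costs more than valence removal, but here the competition is close: a tightly held n=2 valence electron can cost more to remove than an n=3 core electron, so the actual values have to decide it.
Valence configurations: C³⁺ [He]2s¹, N³⁺ [He]2s².
Approximate IE_4 values (kJ/mol): K 5877, C 6223, N 7475.
Putting it together, IE_4: K < C < N.

N > C > K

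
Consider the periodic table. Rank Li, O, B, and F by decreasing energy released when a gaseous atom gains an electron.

Li is in period 2, group 1; B is in period 2, group 13; O is in period 2, group 16; F is in period 2, group 17.
Electron affinity generally becomes more exothermic across a period toward the halogens and less exothermic down a group.
All lie in period 2; the across-period trend (electron affinity increases left to right) applies, with the exception below.
Note the exception: Li has a higher electron affinity than B, contrary to the simple trend — B's ns²np¹ configuration gives only a small electron affinity — the sparsely filled np subshell binds an added electron weakly.
Approximate values (kJ/mol): Li 60, B 27, O 141, F 328.
So from highest to lowest: F > O > Li > B.

F > O > Li > B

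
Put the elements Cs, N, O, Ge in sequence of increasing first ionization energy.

Cs < Ge < O < N

Removing the outermost electron gets harder across a period and easier down a group.
These span different periods and groups, so the two trends combine.
Ge > Cs: relative to Cs, both the across-period and down-group shifts push Ge's first ionization energy up.
O > Ge: relative to Ge, both the across-period and down-group shifts push O's first ionization energy up.
N > O: this pair runs against the simple trend — see the exception note.
Note the exception: N has a higher first ionization energy than O, contrary to the simple trend — pairing an electron in O's 2p⁴ costs repulsion energy, so O ionizes more easily than half-filled N (2p³).
For reference (kJ/mol): N 1402, O 1314, Ge 762, Cs 376.
So from lowest to highest: Cs < Ge < O < N.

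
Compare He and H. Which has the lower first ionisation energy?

H is in period 1, group 1; He is in period 1, group 18.
IE₁ increases left→right with effective nuclear charge and decreases top→bottom as the valence shell moves farther out.
All lie in period 1, so first ionization energy increases left to right.
So H has the lower first ionisation energy (H < He).

H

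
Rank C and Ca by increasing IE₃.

C < Ca

The third ionization energy removes an electron from the +2 ion. For each element: C²⁺ still has 2 valence electrons; Ca²⁺ is the bare [Ar] core.
Pulling an electron out of a noble-gas core costs far more than removing a remaining valence electron, so Ca sits at the high end of IE_3.
The numbers (kJ/mol): C 4620, Ca 4912.
So the third ionization energies run C < Ca.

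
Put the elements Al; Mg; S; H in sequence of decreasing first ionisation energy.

H > S > Mg > Al

H is in period 1, group 1; Mg is in period 3, group 2; Al is in period 3, group 13; S is in period 3, group 16.
Across a period the outer electron is held more tightly (higher IE₁); down a group it sits in a higher shell, more shielded, and comes off more easily.
Here both period and group differ, so the two effects have to be weighed against each other.
Mg > Al: this pair runs against the simple trend — see the exception note.
S > Mg: both are in period 3; the period trend gives S the larger value.
H > S: period and group pull opposite ways; the down-group shift dominates (1312 vs 1000 kJ/mol).
Note the exception: Mg has a higher first ionization energy than Al, contrary to the simple trend — Al's single 3p electron is easier to remove than one from Mg's filled 3s².
Approximate values (kJ/mol): H 1312, Mg 738, Al 578, S 1000.
So from highest to lowest: H > S > Mg > Al.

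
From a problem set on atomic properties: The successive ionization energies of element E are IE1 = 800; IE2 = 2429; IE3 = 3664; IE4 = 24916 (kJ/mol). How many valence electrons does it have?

Look for the largest jump between consecutive ionization energies: IE4/IE3 ≈ 6.8, far larger than any earlier ratio.
That jump marks the point where a core electron is being removed. So the atom has 3 valence electrons.

3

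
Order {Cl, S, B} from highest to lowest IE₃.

Cl, B, S

After 2 electrons have been removed, what remains? Cl²⁺ still has 5 valence electrons; S²⁺ still has 4 valence electrons; B²⁺ still has 1 valence electron.
All are still removing valence electrons, so compare the +2 ions as you would atoms: IE_3 generally rises across a period (higher Z_eff) and falls down a group (larger shell), subject to the usual subshell exceptions.
Valence configurations: Cl²⁺ [Ne]3s²3p³, S²⁺ [Ne]3s²3p², B²⁺ [He]2s¹.
Tabulated IE_3 (kJ/mol): Cl 3822, S 3357, B 3660.
So the third ionization energies run S < B < Cl.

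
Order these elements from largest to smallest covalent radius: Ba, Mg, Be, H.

Ba > Mg > Be > H

H is in period 1, group 1; Be is in period 2, group 2; Mg is in period 3, group 2; Ba is in period 6, group 2.
Across a period the added protons contract the valence shell; down a group each new principal shell makes the atom larger.
Here both period and group differ, so the two effects have to be weighed against each other.
Be > H: the two effects oppose for this pair; the down-group effect wins (102 vs 32 pm).
Mg > Be: Mg sits below Be in group 2, so the down-group effect alone puts Mg larger.
Ba > Mg: they share group 2; the group trend gives Ba the larger value.
Tabulated atomic radius (pm): H 32, Be 102, Mg 139, Ba 196.
So from largest to smallest: Ba > Mg > Be > H.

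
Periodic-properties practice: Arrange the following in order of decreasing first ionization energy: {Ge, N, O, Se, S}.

N is in period 2, group 15; O is in period 2, group 16; S is in period 3, group 16; Ge is in period 4, group 14; Se is in period 4, group 16.
Removing the outermost electron gets harder across a period and easier down a group.
These span different periods and groups, so the two trends combine.
Se > Ge: both are in period 4; the period trend gives Se the larger value.
S > Se: they share group 16; the group trend gives S the larger value.
O > S: O sits above S in group 16, so the down-group effect alone puts O higher.
N > O: this pair runs against the simple trend — see the exception note.
Note the exception: N has a higher first ionization energy than O, contrary to the simple trend — pairing an electron in O's 2p⁴ costs repulsion energy, so O ionizes more easily than half-filled N (2p³).
For reference (kJ/mol): N 1402, O 1314, S 1000, Ge 762, Se 941.
So from highest to lowest: N > O > S > Se > Ge.

N > O > S > Se > Ge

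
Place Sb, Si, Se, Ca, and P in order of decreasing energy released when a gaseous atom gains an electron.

Se > Si > Sb > P > Ca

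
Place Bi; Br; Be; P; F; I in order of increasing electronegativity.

Be is in period 2, group 2; F is in period 2, group 17; P is in period 3, group 15; Br is in period 4, group 17; I is in period 5, group 17; Bi is in period 6, group 15.
Smaller atoms with higher effective nuclear charge are more electronegative.
Here both period and group differ, so the two effects have to be weighed against each other.
Bi > Be: the two effects oppose for this pair; the across-period effect wins (2.02 vs 1.57).
P > Bi: they share group 15; the group trend gives P the larger value.
I > P: period and group pull opposite ways; the across-period shift dominates (2.66 vs 2.19).
Br > I: they share group 17; the group trend gives Br the larger value.
F > Br: they share group 17; the group trend gives F the larger value.
For reference (Pauling): Be 1.57, F 3.98, P 2.19, Br 2.96, I 2.66, Bi 2.02.
So from lowest to highest: Be < Bi < P < I < Br < F.

Be, Bi, P, I, Br, F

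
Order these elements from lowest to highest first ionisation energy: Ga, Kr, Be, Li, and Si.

Li < Ga < Si < Be < Kr

Li is in period 2, group 1; Be is in period 2, group 2; Si is in period 3, group 14; Ga is in period 4, group 13; Kr is in period 4, group 18.
Across a period the outer electron is held more tightly (higher IE₁); down a group it sits in a higher shell, more shielded, and comes off more easily.
These span different periods and groups, so the two trends combine.
Ga > Li: the two effects oppose for this pair; the across-period effect wins (579 vs 520 kJ/mol).
Si > Ga: relative to Ga, both the across-period and down-group shifts push Si's first ionization energy up.
Be > Si: period and group pull opposite ways; the down-group shift dominates (900 vs 786 kJ/mol).
Kr > Be: the two effects oppose for this pair; the across-period effect wins (1351 vs 900 kJ/mol).
For reference (kJ/mol): Li 520, Be 900, Si 786, Ga 579, Kr 1351.
So from lowest to highest: Li < Ga < Si < Be < Kr.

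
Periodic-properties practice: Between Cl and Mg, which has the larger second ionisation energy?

Cl

Consider each +1 ion: Cl⁺ still has 6 valence electrons; Mg⁺ still has 1 valence electron.
All are still removing valence electrons, so compare the +1 ions as you would atoms: IE_2 generally rises across a period (higher Z_eff) and falls down a group (larger shell), subject to the usual subshell exceptions.
Valence configurations: Cl⁺ [Ne]3s²3p⁴, Mg⁺ [Ne]3s¹.
Tabulated IE_2 (kJ/mol): Cl 2298, Mg 1451.
Overall IE_2 order: Mg < Cl.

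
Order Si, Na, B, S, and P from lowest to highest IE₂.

The second ionization energy removes an electron from the +1 ion. For each element: Si⁺ still has 3 valence electrons; Na⁺ is the bare [Ne] core; B⁺ still has 2 valence electrons; S⁺ still has 5 valence electrons; P⁺ still has 4 valence electrons.
Breaking into a closed-shell core is much more expensive than removing a leftover valence electron — Na has the largest IE_2 here.
Valence configurations: Si⁺ [Ne]3s²3p¹, B⁺ [He]2s², S⁺ [Ne]3s²3p³, P⁺ [Ne]3s²3p².
Tabulated IE_2 (kJ/mol): Si 1577, Na 4562, B 2427, S 2252, P 1907.
Hence IE_2: Si < P < S < B < Na.

Si < P < S < B < Na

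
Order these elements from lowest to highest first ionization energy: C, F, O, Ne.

C is in period 2, group 14; O is in period 2, group 16; F is in period 2, group 17; Ne is in period 2, group 18.
Removing the outermost electron gets harder across a period and easier down a group.
All lie in period 2, so first ionization energy increases left to right.
So from lowest to highest: C < O < F < Ne.

C < O < F < Ne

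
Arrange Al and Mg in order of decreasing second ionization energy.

Consider each +1 ion: Al⁺ still has 2 valence electrons; Mg⁺ still has 1 valence electron.
All are still removing valence electrons, so compare the +1 ions as you would atoms: IE_2 generally rises across a period (higher Z_eff) and falls down a group (larger shell), subject to the usual subshell exceptions.
Valence configurations: Al⁺ [Ne]3s², Mg⁺ [Ne]3s¹.
The numbers (kJ/mol): Al 1817, Mg 1451.
So the second ionization energies run Mg < Al.

Al, Mg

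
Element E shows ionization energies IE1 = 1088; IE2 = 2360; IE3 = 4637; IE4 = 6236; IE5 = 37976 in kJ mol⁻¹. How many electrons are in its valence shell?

Look for the largest jump between consecutive ionization energies: IE5/IE4 ≈ 6.1, far larger than any earlier ratio.
That jump marks the point where a core electron is being removed. So the atom has 4 valence electrons.

4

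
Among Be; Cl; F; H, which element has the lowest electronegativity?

Be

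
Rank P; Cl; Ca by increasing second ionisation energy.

Consider each +1 ion: P⁺ still has 4 valence electrons; Cl⁺ still has 6 valence electrons; Ca⁺ still has 1 valence electron.
All are still removing valence electrons, so compare the +1 ions as you would atoms: IE_2 generally rises across a period (higher Z_eff) and falls down a group (larger shell), subject to the usual subshell exceptions.
Valence configurations: P⁺ [Ne]3s²3p², Cl⁺ [Ne]3s²3p⁴, Ca⁺ [Ar]4s¹.
Approximate IE_2 values (kJ/mol): P 1907, Cl 2298, Ca 1145.
Hence IE_2: Ca < P < Cl.

Ca < P < Cl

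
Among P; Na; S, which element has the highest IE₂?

Na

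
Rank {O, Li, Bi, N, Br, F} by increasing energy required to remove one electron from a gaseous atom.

Li, Bi, Br, O, N, F

Li is in period 2, group 1; N is in period 2, group 15; O is in period 2, group 16; F is in period 2, group 17; Br is in period 4, group 17; Bi is in period 6, group 15.
Across a period the outer electron is held more tightly (higher IE₁); down a group it sits in a higher shell, more shielded, and comes off more easily.
These span different periods and groups, so the two trends combine.
Bi > Li: period and group pull opposite ways; the across-period shift dominates (703 vs 520 kJ/mol).
Br > Bi: relative to Bi, both the across-period and down-group shifts push Br's first ionization energy up.
O > Br: the two effects oppose for this pair; the down-group effect wins (1314 vs 1140 kJ/mol).
N > O: this pair runs against the simple trend — see the exception note.
F > N: both are in period 2; the period trend gives F the larger value.
Note the exception: N has a higher first ionization energy than O, contrary to the simple trend — pairing an electron in O's 2p⁴ costs repulsion energy, so O ionizes more easily than half-filled N (2p³).
Tabulated first ionization energy (kJ/mol): Li 520, N 1402, O 1314, F 1681, Br 1140, Bi 703.
So from lowest to highest: Li < Bi < Br < O < N < F.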